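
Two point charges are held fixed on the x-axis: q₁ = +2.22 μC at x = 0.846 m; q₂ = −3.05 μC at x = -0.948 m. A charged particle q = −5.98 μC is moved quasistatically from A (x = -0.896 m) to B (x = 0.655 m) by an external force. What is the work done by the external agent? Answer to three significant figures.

-3.61 J

For quasistatic motion the external work equals the change in potential energy: W_ext = qΔV = q(V_B − V_A).
At A: distances to the source charges are 1.74 m, 0.0520 m; V_A = Σ kqᵢ/rᵢ = -5.16×10⁵ V.
At B: distances to the source charges are 0.191 m, 1.60 m; V_B = Σ kqᵢ/rᵢ = 8.74×10⁴ V.
ΔV = V_B − V_A = 6.03×10⁵ V.
W_ext = qΔV = (-5.98×10⁻⁶ C)(6.03×10⁵ V) = -3.61 J.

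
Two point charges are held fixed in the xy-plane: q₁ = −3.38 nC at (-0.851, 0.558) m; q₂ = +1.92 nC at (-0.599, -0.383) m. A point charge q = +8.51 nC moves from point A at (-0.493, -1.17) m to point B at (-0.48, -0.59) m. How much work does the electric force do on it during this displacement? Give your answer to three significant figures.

-3.62×10⁻⁷ J

The work done by the electric force is W_field = −ΔU = −q(V_B − V_A) = q(V_A − V_B).
At A: distances to the source charges are 1.76 m, 0.794 m; V_A = Σ kqᵢ/rᵢ = 4.52 V.
At B: distances to the source charges are 1.21 m, 0.239 m; V_B = Σ kqᵢ/rᵢ = 47.1 V.
ΔV = V_B − V_A = 42.6 V.
W_field = −qΔV = −(8.51×10⁻⁹ C)(42.6 V) = -3.62×10⁻⁷ J.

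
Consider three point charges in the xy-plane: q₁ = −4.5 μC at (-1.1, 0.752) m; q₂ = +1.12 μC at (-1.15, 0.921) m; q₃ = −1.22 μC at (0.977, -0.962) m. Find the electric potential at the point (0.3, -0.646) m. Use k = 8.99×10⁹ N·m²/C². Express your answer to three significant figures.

The total potential is the scalar sum of each charge's contribution, V = Σ kqᵢ/rᵢ.
Distances from the field point to each charge: r₁ = 1.98 m, r₂ = 2.13 m, r₃ = 0.747 m.
V = k[(-4.50×10⁻⁶)/(1.98) + (1.12×10⁻⁶)/(2.13) + (-1.22×10⁻⁶)/(0.747)] = -3.04×10⁴ V.

-3.04×10⁴ V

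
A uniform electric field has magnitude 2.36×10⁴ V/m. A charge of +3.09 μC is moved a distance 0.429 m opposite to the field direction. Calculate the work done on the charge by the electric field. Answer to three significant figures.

-0.0313 J

The potential change for a displacement 0.429 m opposite to the field direction is ΔV = +Ed = 1.01×10⁴ V.
W_field = −qΔV = -0.0313 J.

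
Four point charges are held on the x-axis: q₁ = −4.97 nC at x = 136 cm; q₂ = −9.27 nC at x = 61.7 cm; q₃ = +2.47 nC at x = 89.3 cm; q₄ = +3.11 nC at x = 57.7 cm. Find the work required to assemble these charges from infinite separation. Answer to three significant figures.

The work to assemble the configuration equals its total potential energy, U = Σ kqᵢqⱼ/rᵢⱼ over all pairs.
Pair separations: r₁₂ = 0.743 m, r₁₃ = 0.467 m, r₁₄ = 0.783 m, r₂₃ = 0.276 m, r₂₄ = 0.0400 m, r₃₄ = 0.316 m.
Summing all 6 pair terms gives U = -6.86×10⁻⁶ J.

-6.86×10⁻⁶ J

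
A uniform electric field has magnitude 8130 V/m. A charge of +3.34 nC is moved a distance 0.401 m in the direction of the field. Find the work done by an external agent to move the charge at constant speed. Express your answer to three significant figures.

-1.09×10⁻⁵ J

The potential change for a displacement 0.401 m in the direction of the field is ΔV = −Ed = -3260 V.
W_ext = qΔV = -1.09×10⁻⁵ J.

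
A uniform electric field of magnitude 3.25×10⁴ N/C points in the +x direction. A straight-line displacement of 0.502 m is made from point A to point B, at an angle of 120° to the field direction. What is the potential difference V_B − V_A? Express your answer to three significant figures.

Only the component of displacement along E changes the potential: ΔV = −E·d·cosθ.
ΔV = −(3.25×10⁴ V/m)(0.502 m)cos120° = 8160 V.

8160 V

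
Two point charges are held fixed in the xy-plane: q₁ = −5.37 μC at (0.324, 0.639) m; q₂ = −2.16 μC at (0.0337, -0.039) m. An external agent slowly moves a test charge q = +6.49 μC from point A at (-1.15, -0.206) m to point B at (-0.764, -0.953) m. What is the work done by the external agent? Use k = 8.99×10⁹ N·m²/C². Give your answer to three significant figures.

For quasistatic motion the external work equals the change in potential energy: W_ext = qΔV = q(V_B − V_A).
At A: distances to the source charges are 1.70 m, 1.20 m; V_A = Σ kqᵢ/rᵢ = -4.47×10⁴ V.
At B: distances to the source charges are 1.93 m, 1.21 m; V_B = Σ kqᵢ/rᵢ = -4.10×10⁴ V.
ΔV = V_B − V_A = 3620 V.
W_ext = qΔV = (6.49×10⁻⁶ C)(3620 V) = 0.0235 J.

0.0235 J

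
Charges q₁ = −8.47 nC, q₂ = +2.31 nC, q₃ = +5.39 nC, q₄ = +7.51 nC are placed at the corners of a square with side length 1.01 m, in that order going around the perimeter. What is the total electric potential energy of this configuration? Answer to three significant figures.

-4.47×10⁻⁷ J

The work to assemble the configuration equals its total potential energy, U = Σ kqᵢqⱼ/rᵢⱼ over all pairs.
The four side pairs have separation 1.01 m and the two diagonal pairs 1.43 m.
Summing all 6 pair terms gives U = -4.47×10⁻⁷ J.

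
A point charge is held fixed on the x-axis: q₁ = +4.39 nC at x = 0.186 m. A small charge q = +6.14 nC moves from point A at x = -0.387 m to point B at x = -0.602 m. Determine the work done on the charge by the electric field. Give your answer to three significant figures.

1.15×10⁻⁷ J

The work done by the electric force is W_field = −ΔU = −q(V_B − V_A) = q(V_A − V_B).
At A: distance to the source charge is 0.573 m; V_A = kq₁/r = 68.9 V.
At B: distance to the source charge is 0.788 m; V_B = kq₁/r = 50.1 V.
ΔV = V_B − V_A = -18.8 V.
W_field = −qΔV = −(6.14×10⁻⁹ C)(-18.8 V) = 1.15×10⁻⁷ J.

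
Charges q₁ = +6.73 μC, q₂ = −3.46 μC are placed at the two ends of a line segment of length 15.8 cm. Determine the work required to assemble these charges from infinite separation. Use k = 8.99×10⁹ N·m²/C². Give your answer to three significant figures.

The work to assemble the configuration equals its total potential energy, U = Σ kqᵢqⱼ/rᵢⱼ over all pairs.
The separation is r = 0.158 m.
U = (-1.32) = -1.32 J.

-1.32 J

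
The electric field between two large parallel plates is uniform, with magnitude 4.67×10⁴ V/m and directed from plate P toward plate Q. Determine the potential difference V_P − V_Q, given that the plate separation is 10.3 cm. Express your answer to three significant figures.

4810 V

In a uniform field, potential decreases in the direction of E: ΔV = −E·d for a displacement d parallel to E.
Going from Q to P is a displacement of 10.3 cm opposite to the field, so V_P − V_Q = +Ed = 4810 V.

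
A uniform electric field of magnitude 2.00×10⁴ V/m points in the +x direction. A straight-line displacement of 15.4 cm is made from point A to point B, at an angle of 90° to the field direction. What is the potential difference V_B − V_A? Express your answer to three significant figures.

0 V

Only the component of displacement along E changes the potential: ΔV = −E·d·cosθ.
ΔV = −(2.00×10⁴ V/m)(0.154 m)cos90° = 0 V.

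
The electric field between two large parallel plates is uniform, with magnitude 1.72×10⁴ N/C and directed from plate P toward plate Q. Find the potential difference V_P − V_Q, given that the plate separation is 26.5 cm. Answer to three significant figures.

In a uniform field, potential decreases in the direction of E: ΔV = −E·d for a displacement d parallel to E.
Going from Q to P is a displacement of 26.5 cm opposite to the field, so V_P − V_Q = +Ed = 4560 V.

4560 V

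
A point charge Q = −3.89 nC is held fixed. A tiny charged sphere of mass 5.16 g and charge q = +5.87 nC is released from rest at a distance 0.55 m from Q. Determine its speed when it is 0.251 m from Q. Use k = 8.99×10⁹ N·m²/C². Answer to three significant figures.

0.0131 m/s

Only the electrostatic force acts, so mechanical energy is conserved: ½mv² = U₁ − U₂ = kQq(1/r₁ − 1/r₂).
U₁ − U₂ = (8.99×10⁹ N·m²/C²)(-3.89×10⁻⁹ C)(5.87×10⁻⁹ C)(1/0.550 − 1/0.251) = 4.45×10⁻⁷ J.
v = √(2·4.45×10⁻⁷/5.16×10⁻³) = 0.0131 m/s.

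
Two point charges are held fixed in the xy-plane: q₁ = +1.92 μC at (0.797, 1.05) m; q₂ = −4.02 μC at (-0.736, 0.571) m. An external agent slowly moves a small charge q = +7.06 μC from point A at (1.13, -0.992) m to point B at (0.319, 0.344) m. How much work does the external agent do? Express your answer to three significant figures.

For quasistatic motion the external work equals the change in potential energy: W_ext = qΔV = q(V_B − V_A).
At A: distances to the source charges are 2.07 m, 2.43 m; V_A = Σ kqᵢ/rᵢ = -6500 V.
At B: distances to the source charges are 0.853 m, 1.08 m; V_B = Σ kqᵢ/rᵢ = -1.32×10⁴ V.
ΔV = V_B − V_A = -6740 V.
W_ext = qΔV = (7.06×10⁻⁶ C)(-6740 V) = -0.0476 J.

-0.0476 J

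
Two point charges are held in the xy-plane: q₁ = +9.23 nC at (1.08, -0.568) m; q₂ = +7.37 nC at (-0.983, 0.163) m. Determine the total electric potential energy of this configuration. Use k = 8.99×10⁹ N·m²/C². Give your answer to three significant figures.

The assembly work is the sum of pairwise potential energies, U = Σ_{i<j} kqᵢqⱼ/rᵢⱼ.
Pair separations: r₁₂ = 2.19 m.
U = (2.79×10⁻⁷) = 2.79×10⁻⁷ J.

2.79×10⁻⁷ J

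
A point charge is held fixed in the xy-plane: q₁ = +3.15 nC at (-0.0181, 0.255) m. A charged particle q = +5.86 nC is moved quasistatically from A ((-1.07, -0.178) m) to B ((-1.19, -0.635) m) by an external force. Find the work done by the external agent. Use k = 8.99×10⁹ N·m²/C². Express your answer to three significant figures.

-3.31×10⁻⁸ J

For quasistatic motion the external work equals the change in potential energy: W_ext = qΔV = q(V_B − V_A).
At A: distance to the source charge is 1.14 m; V_A = kq₁/r = 24.9 V.
At B: distance to the source charge is 1.47 m; V_B = kq₁/r = 19.2 V.
ΔV = V_B − V_A = -5.65 V.
W_ext = qΔV = (5.86×10⁻⁹ C)(-5.65 V) = -3.31×10⁻⁸ J.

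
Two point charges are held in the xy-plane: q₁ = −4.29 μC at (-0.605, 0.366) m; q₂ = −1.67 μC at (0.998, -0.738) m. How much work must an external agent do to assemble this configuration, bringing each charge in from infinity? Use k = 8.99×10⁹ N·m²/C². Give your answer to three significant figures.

0.0331 J

The work to assemble the configuration equals its total potential energy, U = Σ kqᵢqⱼ/rᵢⱼ over all pairs.
Pair separations: r₁₂ = 1.95 m.
U = (0.0331) = 0.0331 J.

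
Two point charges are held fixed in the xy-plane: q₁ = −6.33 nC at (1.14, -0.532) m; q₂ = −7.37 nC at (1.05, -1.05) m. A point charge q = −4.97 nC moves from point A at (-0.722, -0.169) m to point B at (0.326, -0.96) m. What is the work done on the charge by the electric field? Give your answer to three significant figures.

-4.43×10⁻⁷ J

The work done by the electric force is W_field = −ΔU = −q(V_B − V_A) = q(V_A − V_B).
At A: distances to the source charges are 1.90 m, 1.98 m; V_A = Σ kqᵢ/rᵢ = -63.5 V.
At B: distances to the source charges are 0.920 m, 0.730 m; V_B = Σ kqᵢ/rᵢ = -153 V.
ΔV = V_B − V_A = -89.2 V.
W_field = −qΔV = −(-4.97×10⁻⁹ C)(-89.2 V) = -4.43×10⁻⁷ J.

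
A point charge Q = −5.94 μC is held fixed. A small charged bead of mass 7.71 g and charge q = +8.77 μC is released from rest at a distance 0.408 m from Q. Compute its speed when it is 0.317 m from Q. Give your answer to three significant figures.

Only the electrostatic force acts, so mechanical energy is conserved: ½mv² = U₁ − U₂ = kQq(1/r₁ − 1/r₂).
U₁ − U₂ = (8.99×10⁹ N·m²/C²)(-5.94×10⁻⁶ C)(8.77×10⁻⁶ C)(1/0.408 − 1/0.317) = 0.330 J.
v = √(2·0.330/7.71×10⁻³) = 9.25 m/s.

9.25 m/s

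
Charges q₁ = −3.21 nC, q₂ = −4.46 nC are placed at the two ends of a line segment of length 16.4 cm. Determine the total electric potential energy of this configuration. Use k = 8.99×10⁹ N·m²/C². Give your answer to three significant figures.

The work to assemble the configuration equals its total potential energy, U = Σ kqᵢqⱼ/rᵢⱼ over all pairs.
The separation is r = 0.164 m.
U = (7.85×10⁻⁷) = 7.85×10⁻⁷ J.

7.85×10⁻⁷ J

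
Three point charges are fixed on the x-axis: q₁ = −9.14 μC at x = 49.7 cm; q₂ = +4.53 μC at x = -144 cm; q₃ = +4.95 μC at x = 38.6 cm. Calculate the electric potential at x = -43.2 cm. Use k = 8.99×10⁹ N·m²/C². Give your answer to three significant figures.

6350 V

The total potential is the scalar sum of each charge's contribution, V = Σ kqᵢ/rᵢ.
Distances from the field point to each charge: r₁ = 0.929 m, r₂ = 1.01 m, r₃ = 0.818 m.
V = k[(-9.14×10⁻⁶)/(0.929) + (4.53×10⁻⁶)/(1.01) + (4.95×10⁻⁶)/(0.818)] = 6350 V.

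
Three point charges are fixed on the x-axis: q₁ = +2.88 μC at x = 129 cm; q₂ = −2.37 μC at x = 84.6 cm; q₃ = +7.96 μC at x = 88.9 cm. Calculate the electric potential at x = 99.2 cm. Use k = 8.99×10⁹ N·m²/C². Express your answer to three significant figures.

Electric potential is a scalar, so the contributions from each charge add algebraically: V = Σ kqᵢ/rᵢ.
Distances from the field point to each charge: r₁ = 0.298 m, r₂ = 0.146 m, r₃ = 0.103 m.
V = k[(2.88×10⁻⁶)/(0.298) + (-2.37×10⁻⁶)/(0.146) + (7.96×10⁻⁶)/(0.103)] = 6.36×10⁵ V.

6.36×10⁵ V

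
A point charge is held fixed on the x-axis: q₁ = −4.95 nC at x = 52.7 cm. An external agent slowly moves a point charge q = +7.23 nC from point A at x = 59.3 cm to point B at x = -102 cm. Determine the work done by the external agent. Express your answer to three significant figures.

For quasistatic motion the external work equals the change in potential energy: W_ext = qΔV = q(V_B − V_A).
At A: distance to the source charge is 0.0660 m; V_A = kq₁/r = -674 V.
At B: distance to the source charge is 1.55 m; V_B = kq₁/r = -28.8 V.
ΔV = V_B − V_A = 645 V.
W_ext = qΔV = (7.23×10⁻⁹ C)(645 V) = 4.67×10⁻⁶ J.

4.67×10⁻⁶ J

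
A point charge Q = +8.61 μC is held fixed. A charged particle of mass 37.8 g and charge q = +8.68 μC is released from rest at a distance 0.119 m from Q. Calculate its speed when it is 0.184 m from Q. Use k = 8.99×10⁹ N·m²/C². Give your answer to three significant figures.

10.3 m/s

Only the electrostatic force acts, so mechanical energy is conserved: ½mv² = U₁ − U₂ = kQq(1/r₁ − 1/r₂).
U₁ − U₂ = (8.99×10⁹ N·m²/C²)(8.61×10⁻⁶ C)(8.68×10⁻⁶ C)(1/0.119 − 1/0.184) = 1.99 J.
v = √(2·1.99/0.0378) = 10.3 m/s.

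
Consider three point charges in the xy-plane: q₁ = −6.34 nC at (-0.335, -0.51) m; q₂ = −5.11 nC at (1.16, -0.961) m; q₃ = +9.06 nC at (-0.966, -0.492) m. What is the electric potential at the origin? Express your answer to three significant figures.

-48.8 V

Electric potential is a scalar, so the contributions from each charge add algebraically: V = Σ kqᵢ/rᵢ.
Distances from the field point to each charge: r₁ = 0.610 m, r₂ = 1.51 m, r₃ = 1.08 m.
V = k[(-6.34×10⁻⁹)/(0.610) + (-5.11×10⁻⁹)/(1.51) + (9.06×10⁻⁹)/(1.08)] = -48.8 V.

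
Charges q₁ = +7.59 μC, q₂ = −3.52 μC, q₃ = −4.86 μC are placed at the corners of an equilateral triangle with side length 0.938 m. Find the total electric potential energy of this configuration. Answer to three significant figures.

-0.446 J

The assembly work is the sum of pairwise potential energies, U = Σ_{i<j} kqᵢqⱼ/rᵢⱼ.
All three pair separations equal the side length, 0.938 m.
U = (-0.256) + (-0.354) + (0.164) = -0.446 J.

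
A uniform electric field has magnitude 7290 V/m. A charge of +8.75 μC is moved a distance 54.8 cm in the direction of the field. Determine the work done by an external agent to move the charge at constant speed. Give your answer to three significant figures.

-0.0350 J

The potential change for a displacement 54.8 cm in the direction of the field is ΔV = −Ed = -3990 V.
W_ext = qΔV = -0.0350 J.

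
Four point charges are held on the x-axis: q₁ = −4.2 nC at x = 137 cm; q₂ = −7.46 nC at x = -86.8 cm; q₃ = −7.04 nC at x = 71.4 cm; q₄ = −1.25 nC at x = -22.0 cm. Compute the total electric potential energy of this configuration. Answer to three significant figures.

1.07×10⁻⁶ J

The work to assemble the configuration equals its total potential energy, U = Σ kqᵢqⱼ/rᵢⱼ over all pairs.
Pair separations: r₁₂ = 2.24 m, r₁₃ = 0.656 m, r₁₄ = 1.59 m, r₂₃ = 1.58 m, r₂₄ = 0.648 m, r₃₄ = 0.934 m.
Summing all 6 pair terms gives U = 1.07×10⁻⁶ J.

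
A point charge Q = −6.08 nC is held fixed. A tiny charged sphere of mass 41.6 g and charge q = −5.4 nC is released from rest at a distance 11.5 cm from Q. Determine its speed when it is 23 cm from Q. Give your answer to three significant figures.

Only the electrostatic force acts, so mechanical energy is conserved: ½mv² = U₁ − U₂ = kQq(1/r₁ − 1/r₂).
U₁ − U₂ = (8.99×10⁹ N·m²/C²)(-6.08×10⁻⁹ C)(-5.40×10⁻⁹ C)(1/0.115 − 1/0.230) = 1.28×10⁻⁶ J.
v = √(2·1.28×10⁻⁶/0.0416) = 7.85×10⁻³ m/s.

7.85×10⁻³ m/s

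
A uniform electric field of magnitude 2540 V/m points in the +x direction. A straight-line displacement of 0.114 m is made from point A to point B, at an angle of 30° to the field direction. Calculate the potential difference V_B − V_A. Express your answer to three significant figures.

Only the component of displacement along E changes the potential: ΔV = −E·d·cosθ.
ΔV = −(2540 V/m)(0.114 m)cos30° = -251 V.

-251 V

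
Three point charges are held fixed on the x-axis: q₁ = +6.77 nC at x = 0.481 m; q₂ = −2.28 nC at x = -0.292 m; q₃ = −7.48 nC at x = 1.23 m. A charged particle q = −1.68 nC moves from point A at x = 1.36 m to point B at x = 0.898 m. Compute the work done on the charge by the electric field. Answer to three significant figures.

The work done by the electric force is W_field = −ΔU = −q(V_B − V_A) = q(V_A − V_B).
At A: distances to the source charges are 0.879 m, 1.65 m, 0.130 m; V_A = Σ kqᵢ/rᵢ = -460 V.
At B: distances to the source charges are 0.417 m, 1.19 m, 0.332 m; V_B = Σ kqᵢ/rᵢ = -73.8 V.
ΔV = V_B − V_A = 387 V.
W_field = −qΔV = −(-1.68×10⁻⁹ C)(387 V) = 6.50×10⁻⁷ J.

6.50×10⁻⁷ J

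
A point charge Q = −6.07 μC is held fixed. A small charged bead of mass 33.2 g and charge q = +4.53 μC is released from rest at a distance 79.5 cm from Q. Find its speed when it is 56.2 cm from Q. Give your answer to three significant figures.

Only the electrostatic force acts, so mechanical energy is conserved: ½mv² = U₁ − U₂ = kQq(1/r₁ − 1/r₂).
U₁ − U₂ = (8.99×10⁹ N·m²/C²)(-6.07×10⁻⁶ C)(4.53×10⁻⁶ C)(1/0.795 − 1/0.562) = 0.129 J.
v = √(2·0.129/0.0332) = 2.79 m/s.

2.79 m/s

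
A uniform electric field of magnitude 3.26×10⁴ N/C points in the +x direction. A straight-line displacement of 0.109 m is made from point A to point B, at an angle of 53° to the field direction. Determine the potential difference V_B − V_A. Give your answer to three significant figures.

-2140 V

Only the component of displacement along E changes the potential: ΔV = −E·d·cosθ.
ΔV = −(3.26×10⁴ V/m)(0.109 m)cos53° = -2140 V.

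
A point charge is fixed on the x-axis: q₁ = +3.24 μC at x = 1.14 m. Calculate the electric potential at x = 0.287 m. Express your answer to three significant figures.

The total potential is the scalar sum of each charge's contribution, V = Σ kqᵢ/rᵢ.
V = k[(3.24×10⁻⁶)/(0.853)] = 3.41×10⁴ V.

3.41×10⁴ V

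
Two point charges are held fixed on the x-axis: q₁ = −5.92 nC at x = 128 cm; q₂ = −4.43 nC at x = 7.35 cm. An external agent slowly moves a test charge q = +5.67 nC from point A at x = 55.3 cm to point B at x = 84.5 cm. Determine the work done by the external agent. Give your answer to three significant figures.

For quasistatic motion the external work equals the change in potential energy: W_ext = qΔV = q(V_B − V_A).
At A: distances to the source charges are 0.727 m, 0.479 m; V_A = Σ kqᵢ/rᵢ = -156 V.
At B: distances to the source charges are 0.435 m, 0.771 m; V_B = Σ kqᵢ/rᵢ = -174 V.
ΔV = V_B − V_A = -17.7 V.
W_ext = qΔV = (5.67×10⁻⁹ C)(-17.7 V) = -1.00×10⁻⁷ J.

-1.00×10⁻⁷ J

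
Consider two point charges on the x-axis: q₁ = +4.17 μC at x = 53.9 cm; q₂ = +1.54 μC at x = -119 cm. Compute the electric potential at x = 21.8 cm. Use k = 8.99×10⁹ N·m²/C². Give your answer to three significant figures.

The total potential is the scalar sum of each charge's contribution, V = Σ kqᵢ/rᵢ.
Distances from the field point to each charge: r₁ = 0.321 m, r₂ = 1.41 m.
V = k[(4.17×10⁻⁶)/(0.321) + (1.54×10⁻⁶)/(1.41)] = 1.27×10⁵ V.

1.27×10⁵ V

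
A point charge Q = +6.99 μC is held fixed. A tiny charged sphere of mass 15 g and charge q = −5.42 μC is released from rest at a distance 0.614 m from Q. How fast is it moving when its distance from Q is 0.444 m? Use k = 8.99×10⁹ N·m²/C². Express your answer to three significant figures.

Only the electrostatic force acts, so mechanical energy is conserved: ½mv² = U₁ − U₂ = kQq(1/r₁ − 1/r₂).
U₁ − U₂ = (8.99×10⁹ N·m²/C²)(6.99×10⁻⁶ C)(-5.42×10⁻⁶ C)(1/0.614 − 1/0.444) = 0.212 J.
v = √(2·0.212/0.0150) = 5.32 m/s.

5.32 m/s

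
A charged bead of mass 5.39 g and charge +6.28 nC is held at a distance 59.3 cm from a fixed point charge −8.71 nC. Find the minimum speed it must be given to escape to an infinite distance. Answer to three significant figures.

0.0175 m/s

To just escape, total mechanical energy must reach zero at infinity: ½mv²_min + U = 0, so ½mv²_min = −U = |kQq|/r.
|U| = |kQq|/r = (8.99×10⁹ N·m²/C²)(8.71×10⁻⁹)(6.28×10⁻⁹)/(0.593) = 8.29×10⁻⁷ J.
v_min = √(2|U|/m) = √(2·8.29×10⁻⁷/5.39×10⁻³) = 0.0175 m/s.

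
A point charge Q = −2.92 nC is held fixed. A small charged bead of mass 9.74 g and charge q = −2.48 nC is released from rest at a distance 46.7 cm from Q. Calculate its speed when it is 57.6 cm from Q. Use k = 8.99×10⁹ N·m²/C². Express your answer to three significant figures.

Only the electrostatic force acts, so mechanical energy is conserved: ½mv² = U₁ − U₂ = kQq(1/r₁ − 1/r₂).
U₁ − U₂ = (8.99×10⁹ N·m²/C²)(-2.92×10⁻⁹ C)(-2.48×10⁻⁹ C)(1/0.467 − 1/0.576) = 2.64×10⁻⁸ J.
v = √(2·2.64×10⁻⁸/9.74×10⁻³) = 2.33×10⁻³ m/s.

2.33×10⁻³ m/s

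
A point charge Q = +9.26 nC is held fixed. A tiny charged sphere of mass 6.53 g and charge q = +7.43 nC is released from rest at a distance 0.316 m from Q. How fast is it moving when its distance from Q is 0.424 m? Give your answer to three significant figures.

0.0124 m/s

Only the electrostatic force acts, so mechanical energy is conserved: ½mv² = U₁ − U₂ = kQq(1/r₁ − 1/r₂).
U₁ − U₂ = (8.99×10⁹ N·m²/C²)(9.26×10⁻⁹ C)(7.43×10⁻⁹ C)(1/0.316 − 1/0.424) = 4.99×10⁻⁷ J.
v = √(2·4.99×10⁻⁷/6.53×10⁻³) = 0.0124 m/s.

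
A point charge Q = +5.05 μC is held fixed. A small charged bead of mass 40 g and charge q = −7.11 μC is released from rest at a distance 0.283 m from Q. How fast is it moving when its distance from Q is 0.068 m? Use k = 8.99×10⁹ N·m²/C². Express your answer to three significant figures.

Only the electrostatic force acts, so mechanical energy is conserved: ½mv² = U₁ − U₂ = kQq(1/r₁ − 1/r₂).
U₁ − U₂ = (8.99×10⁹ N·m²/C²)(5.05×10⁻⁶ C)(-7.11×10⁻⁶ C)(1/0.283 − 1/0.0680) = 3.61 J.
v = √(2·3.61/0.0400) = 13.4 m/s.

13.4 m/s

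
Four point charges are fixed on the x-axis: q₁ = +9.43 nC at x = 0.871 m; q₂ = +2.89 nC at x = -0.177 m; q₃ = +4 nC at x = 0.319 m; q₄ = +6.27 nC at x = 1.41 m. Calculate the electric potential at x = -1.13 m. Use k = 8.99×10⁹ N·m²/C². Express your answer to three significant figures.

The total potential is the scalar sum of each charge's contribution, V = Σ kqᵢ/rᵢ.
Distances from the field point to each charge: r₁ = 2.00 m, r₂ = 0.953 m, r₃ = 1.45 m, r₄ = 2.54 m.
V = k[(9.43×10⁻⁹)/(2.00) + (2.89×10⁻⁹)/(0.953) + (4.00×10⁻⁹)/(1.45) + (6.27×10⁻⁹)/(2.54)] = 117 V.

117 V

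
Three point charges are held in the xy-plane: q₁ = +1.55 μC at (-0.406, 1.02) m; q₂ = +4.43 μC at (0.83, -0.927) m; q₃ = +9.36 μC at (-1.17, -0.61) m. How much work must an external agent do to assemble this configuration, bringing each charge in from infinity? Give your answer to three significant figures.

The work to assemble the configuration equals its total potential energy, U = Σ kqᵢqⱼ/rᵢⱼ over all pairs.
Pair separations: r₁₂ = 2.31 m, r₁₃ = 1.80 m, r₂₃ = 2.02 m.
U = (0.0268) + (0.0725) + (0.184) = 0.283 J.

0.283 J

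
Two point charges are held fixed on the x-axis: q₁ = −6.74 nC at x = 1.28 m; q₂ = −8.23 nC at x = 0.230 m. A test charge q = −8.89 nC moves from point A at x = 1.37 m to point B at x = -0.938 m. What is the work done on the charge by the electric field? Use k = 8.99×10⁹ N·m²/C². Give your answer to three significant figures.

5.76×10⁻⁶ J

The work done by the electric force is W_field = −ΔU = −q(V_B − V_A) = q(V_A − V_B).
At A: distances to the source charges are 0.0900 m, 1.14 m; V_A = Σ kqᵢ/rᵢ = -738 V.
At B: distances to the source charges are 2.22 m, 1.17 m; V_B = Σ kqᵢ/rᵢ = -90.7 V.
ΔV = V_B − V_A = 647 V.
W_field = −qΔV = −(-8.89×10⁻⁹ C)(647 V) = 5.76×10⁻⁶ J.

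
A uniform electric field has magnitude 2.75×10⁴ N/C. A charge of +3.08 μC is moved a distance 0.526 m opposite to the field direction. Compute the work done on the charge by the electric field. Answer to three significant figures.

The potential change for a displacement 0.526 m opposite to the field direction is ΔV = +Ed = 1.45×10⁴ V.
W_field = −qΔV = -0.0446 J.

-0.0446 J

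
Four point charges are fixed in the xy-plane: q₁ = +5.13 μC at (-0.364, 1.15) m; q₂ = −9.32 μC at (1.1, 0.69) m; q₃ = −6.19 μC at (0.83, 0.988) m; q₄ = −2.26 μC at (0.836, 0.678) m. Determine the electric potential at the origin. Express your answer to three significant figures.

-8.83×10⁴ V

Electric potential is a scalar, so the contributions from each charge add algebraically: V = Σ kqᵢ/rᵢ.
Distances from the field point to each charge: r₁ = 1.21 m, r₂ = 1.30 m, r₃ = 1.29 m, r₄ = 1.08 m.
V = k[(5.13×10⁻⁶)/(1.21) + (-9.32×10⁻⁶)/(1.30) + (-6.19×10⁻⁶)/(1.29) + (-2.26×10⁻⁶)/(1.08)] = -8.83×10⁴ V.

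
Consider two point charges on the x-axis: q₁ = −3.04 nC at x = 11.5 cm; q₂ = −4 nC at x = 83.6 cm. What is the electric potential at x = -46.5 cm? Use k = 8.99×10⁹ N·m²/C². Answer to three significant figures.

The total potential is the scalar sum of each charge's contribution, V = Σ kqᵢ/rᵢ.
Distances from the field point to each charge: r₁ = 0.580 m, r₂ = 1.30 m.
V = k[(-3.04×10⁻⁹)/(0.580) + (-4.00×10⁻⁹)/(1.30)] = -74.8 V.

-74.8 V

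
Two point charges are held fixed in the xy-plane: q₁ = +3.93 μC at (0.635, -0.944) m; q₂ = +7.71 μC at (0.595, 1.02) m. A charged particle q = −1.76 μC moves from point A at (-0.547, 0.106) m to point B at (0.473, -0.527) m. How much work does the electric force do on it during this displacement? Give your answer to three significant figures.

0.0949 J

The work done by the electric force is W_field = −ΔU = −q(V_B − V_A) = q(V_A − V_B).
At A: distances to the source charges are 1.58 m, 1.46 m; V_A = Σ kqᵢ/rᵢ = 6.97×10⁴ V.
At B: distances to the source charges are 0.447 m, 1.55 m; V_B = Σ kqᵢ/rᵢ = 1.24×10⁵ V.
ΔV = V_B − V_A = 5.39×10⁴ V.
W_field = −qΔV = −(-1.76×10⁻⁶ C)(5.39×10⁴ V) = 0.0949 J.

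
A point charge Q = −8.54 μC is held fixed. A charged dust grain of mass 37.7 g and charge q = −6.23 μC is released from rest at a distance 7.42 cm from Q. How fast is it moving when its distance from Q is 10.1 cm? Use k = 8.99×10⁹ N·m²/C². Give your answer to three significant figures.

Only the electrostatic force acts, so mechanical energy is conserved: ½mv² = U₁ − U₂ = kQq(1/r₁ − 1/r₂).
U₁ − U₂ = (8.99×10⁹ N·m²/C²)(-8.54×10⁻⁶ C)(-6.23×10⁻⁶ C)(1/0.0742 − 1/0.101) = 1.71 J.
v = √(2·1.71/0.0377) = 9.53 m/s.

9.53 m/s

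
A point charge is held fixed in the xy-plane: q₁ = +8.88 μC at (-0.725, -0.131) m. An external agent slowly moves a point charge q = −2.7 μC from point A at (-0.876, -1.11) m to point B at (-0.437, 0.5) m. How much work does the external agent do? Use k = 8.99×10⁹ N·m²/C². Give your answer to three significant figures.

-0.0932 J

For quasistatic motion the external work equals the change in potential energy: W_ext = qΔV = q(V_B − V_A).
At A: distance to the source charge is 0.991 m; V_A = kq₁/r = 8.06×10⁴ V.
At B: distance to the source charge is 0.694 m; V_B = kq₁/r = 1.15×10⁵ V.
ΔV = V_B − V_A = 3.45×10⁴ V.
W_ext = qΔV = (-2.70×10⁻⁶ C)(3.45×10⁴ V) = -0.0932 J.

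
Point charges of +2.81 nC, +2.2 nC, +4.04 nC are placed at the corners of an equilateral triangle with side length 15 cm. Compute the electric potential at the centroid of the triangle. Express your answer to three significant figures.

939 V

The total potential is the scalar sum of each charge's contribution, V = Σ kqᵢ/rᵢ.
The distance from each vertex to the centroid is a/√3 = 0.0866 m.
V = k[(2.81×10⁻⁹)/(0.0866) + (2.20×10⁻⁹)/(0.0866) + (4.04×10⁻⁹)/(0.0866)] = 939 V.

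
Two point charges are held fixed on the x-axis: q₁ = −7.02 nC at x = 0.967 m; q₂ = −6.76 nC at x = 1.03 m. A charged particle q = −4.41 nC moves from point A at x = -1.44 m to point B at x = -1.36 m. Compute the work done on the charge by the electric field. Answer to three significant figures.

-7.61×10⁻⁹ J

The work done by the electric force is W_field = −ΔU = −q(V_B − V_A) = q(V_A − V_B).
At A: distances to the source charges are 2.41 m, 2.47 m; V_A = Σ kqᵢ/rᵢ = -50.8 V.
At B: distances to the source charges are 2.33 m, 2.39 m; V_B = Σ kqᵢ/rᵢ = -52.5 V.
ΔV = V_B − V_A = -1.72 V.
W_field = −qΔV = −(-4.41×10⁻⁹ C)(-1.72 V) = -7.61×10⁻⁹ J.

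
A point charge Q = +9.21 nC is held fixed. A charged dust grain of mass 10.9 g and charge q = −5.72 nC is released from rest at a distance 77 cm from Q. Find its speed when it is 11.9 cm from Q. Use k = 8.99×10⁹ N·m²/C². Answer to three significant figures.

0.0248 m/s

Only the electrostatic force acts, so mechanical energy is conserved: ½mv² = U₁ − U₂ = kQq(1/r₁ − 1/r₂).
U₁ − U₂ = (8.99×10⁹ N·m²/C²)(9.21×10⁻⁹ C)(-5.72×10⁻⁹ C)(1/0.770 − 1/0.119) = 3.36×10⁻⁶ J.
v = √(2·3.36×10⁻⁶/0.0109) = 0.0248 m/s.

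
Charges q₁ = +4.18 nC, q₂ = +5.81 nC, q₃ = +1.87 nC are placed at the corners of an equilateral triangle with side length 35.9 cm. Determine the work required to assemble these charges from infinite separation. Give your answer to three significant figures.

The work to assemble the configuration equals its total potential energy, U = Σ kqᵢqⱼ/rᵢⱼ over all pairs.
All three pair separations equal the side length, 0.359 m.
U = (6.08×10⁻⁷) + (1.96×10⁻⁷) + (2.72×10⁻⁷) = 1.08×10⁻⁶ J.

1.08×10⁻⁶ J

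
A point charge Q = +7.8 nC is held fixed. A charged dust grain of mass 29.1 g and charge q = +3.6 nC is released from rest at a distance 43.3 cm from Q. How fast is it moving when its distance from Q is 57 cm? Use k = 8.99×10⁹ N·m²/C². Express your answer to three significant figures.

3.10×10⁻³ m/s

Only the electrostatic force acts, so mechanical energy is conserved: ½mv² = U₁ − U₂ = kQq(1/r₁ − 1/r₂).
U₁ − U₂ = (8.99×10⁹ N·m²/C²)(7.80×10⁻⁹ C)(3.60×10⁻⁹ C)(1/0.433 − 1/0.570) = 1.40×10⁻⁷ J.
v = √(2·1.40×10⁻⁷/0.0291) = 3.10×10⁻³ m/s.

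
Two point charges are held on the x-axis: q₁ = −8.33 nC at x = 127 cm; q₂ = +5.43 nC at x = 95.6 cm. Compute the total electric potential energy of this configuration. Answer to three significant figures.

The work to assemble the configuration equals its total potential energy, U = Σ kqᵢqⱼ/rᵢⱼ over all pairs.
Pair separations: r₁₂ = 0.314 m.
U = (-1.30×10⁻⁶) = -1.30×10⁻⁶ J.

-1.30×10⁻⁶ J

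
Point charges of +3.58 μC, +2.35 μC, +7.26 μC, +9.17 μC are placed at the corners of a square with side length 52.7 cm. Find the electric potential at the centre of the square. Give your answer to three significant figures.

Electric potential is a scalar, so the contributions from each charge add algebraically: V = Σ kqᵢ/rᵢ.
The distance from each corner to the centre is a√2/2 = 0.373 m.
V = k[(3.58×10⁻⁶)/(0.373) + (2.35×10⁻⁶)/(0.373) + (7.26×10⁻⁶)/(0.373) + (9.17×10⁻⁶)/(0.373)] = 5.39×10⁵ V.

5.39×10⁵ V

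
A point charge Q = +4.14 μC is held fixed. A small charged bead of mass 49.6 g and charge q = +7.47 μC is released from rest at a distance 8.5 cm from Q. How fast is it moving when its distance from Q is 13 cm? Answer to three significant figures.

6.76 m/s

Only the electrostatic force acts, so mechanical energy is conserved: ½mv² = U₁ − U₂ = kQq(1/r₁ − 1/r₂).
U₁ − U₂ = (8.99×10⁹ N·m²/C²)(4.14×10⁻⁶ C)(7.47×10⁻⁶ C)(1/0.0850 − 1/0.130) = 1.13 J.
v = √(2·1.13/0.0496) = 6.76 m/s.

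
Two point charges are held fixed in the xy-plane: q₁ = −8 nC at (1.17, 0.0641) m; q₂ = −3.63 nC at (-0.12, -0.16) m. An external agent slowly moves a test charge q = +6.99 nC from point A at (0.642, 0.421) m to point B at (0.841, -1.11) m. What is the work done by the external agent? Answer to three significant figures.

For quasistatic motion the external work equals the change in potential energy: W_ext = qΔV = q(V_B − V_A).
At A: distances to the source charges are 0.637 m, 0.958 m; V_A = Σ kqᵢ/rᵢ = -147 V.
At B: distances to the source charges are 1.22 m, 1.35 m; V_B = Σ kqᵢ/rᵢ = -83.1 V.
ΔV = V_B − V_A = 63.8 V.
W_ext = qΔV = (6.99×10⁻⁹ C)(63.8 V) = 4.46×10⁻⁷ J.

4.46×10⁻⁷ J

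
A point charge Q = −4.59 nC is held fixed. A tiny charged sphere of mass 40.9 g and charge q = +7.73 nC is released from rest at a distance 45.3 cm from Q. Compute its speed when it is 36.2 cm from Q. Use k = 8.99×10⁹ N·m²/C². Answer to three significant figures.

2.94×10⁻³ m/s

Only the electrostatic force acts, so mechanical energy is conserved: ½mv² = U₁ − U₂ = kQq(1/r₁ − 1/r₂).
U₁ − U₂ = (8.99×10⁹ N·m²/C²)(-4.59×10⁻⁹ C)(7.73×10⁻⁹ C)(1/0.453 − 1/0.362) = 1.77×10⁻⁷ J.
v = √(2·1.77×10⁻⁷/0.0409) = 2.94×10⁻³ m/s.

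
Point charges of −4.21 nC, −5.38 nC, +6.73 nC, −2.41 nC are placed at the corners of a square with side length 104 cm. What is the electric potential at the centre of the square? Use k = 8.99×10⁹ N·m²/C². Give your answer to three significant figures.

-64.4 V

Electric potential is a scalar, so the contributions from each charge add algebraically: V = Σ kqᵢ/rᵢ.
The distance from each corner to the centre is a√2/2 = 0.735 m.
V = k[(-4.21×10⁻⁹)/(0.735) + (-5.38×10⁻⁹)/(0.735) + (6.73×10⁻⁹)/(0.735) + (-2.41×10⁻⁹)/(0.735)] = -64.4 V.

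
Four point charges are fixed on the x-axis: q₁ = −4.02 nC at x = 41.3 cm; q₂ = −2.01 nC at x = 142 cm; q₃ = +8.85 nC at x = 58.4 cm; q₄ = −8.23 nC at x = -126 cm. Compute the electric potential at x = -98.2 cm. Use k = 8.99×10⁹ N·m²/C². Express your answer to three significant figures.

-249 V

Electric potential is a scalar, so the contributions from each charge add algebraically: V = Σ kqᵢ/rᵢ.
Distances from the field point to each charge: r₁ = 1.40 m, r₂ = 2.40 m, r₃ = 1.57 m, r₄ = 0.278 m.
V = k[(-4.02×10⁻⁹)/(1.40) + (-2.01×10⁻⁹)/(2.40) + (8.85×10⁻⁹)/(1.57) + (-8.23×10⁻⁹)/(0.278)] = -249 V.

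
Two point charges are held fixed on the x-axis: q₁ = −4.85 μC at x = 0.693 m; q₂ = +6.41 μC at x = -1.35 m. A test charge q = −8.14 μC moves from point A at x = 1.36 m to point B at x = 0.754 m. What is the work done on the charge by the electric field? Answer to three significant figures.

The work done by the electric force is W_field = −ΔU = −q(V_B − V_A) = q(V_A − V_B).
At A: distances to the source charges are 0.667 m, 2.71 m; V_A = Σ kqᵢ/rᵢ = -4.41×10⁴ V.
At B: distances to the source charges are 0.0610 m, 2.10 m; V_B = Σ kqᵢ/rᵢ = -6.87×10⁵ V.
ΔV = V_B − V_A = -6.43×10⁵ V.
W_field = −qΔV = −(-8.14×10⁻⁶ C)(-6.43×10⁵ V) = -5.24 J.

-5.24 J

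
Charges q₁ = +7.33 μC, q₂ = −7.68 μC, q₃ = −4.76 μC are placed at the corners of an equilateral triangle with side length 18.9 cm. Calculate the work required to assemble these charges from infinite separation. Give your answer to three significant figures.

-2.60 J

The work to assemble the configuration equals its total potential energy, U = Σ kqᵢqⱼ/rᵢⱼ over all pairs.
All three pair separations equal the side length, 0.189 m.
U = (-2.68) + (-1.66) + (1.74) = -2.60 J.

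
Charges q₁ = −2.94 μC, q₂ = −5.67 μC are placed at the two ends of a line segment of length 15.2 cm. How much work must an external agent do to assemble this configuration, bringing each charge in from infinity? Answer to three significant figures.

0.986 J

The assembly work is the sum of pairwise potential energies, U = Σ_{i<j} kqᵢqⱼ/rᵢⱼ.
The separation is r = 0.152 m.
U = (0.986) = 0.986 J.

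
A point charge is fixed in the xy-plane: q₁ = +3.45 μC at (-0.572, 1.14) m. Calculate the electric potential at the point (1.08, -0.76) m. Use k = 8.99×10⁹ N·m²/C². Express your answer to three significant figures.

1.23×10⁴ V

The total potential is the scalar sum of each charge's contribution, V = Σ kqᵢ/rᵢ.
Distances from the field point to each charge: r₁ = 2.52 m.
V = k[(3.45×10⁻⁶)/(2.52)] = 1.23×10⁴ V.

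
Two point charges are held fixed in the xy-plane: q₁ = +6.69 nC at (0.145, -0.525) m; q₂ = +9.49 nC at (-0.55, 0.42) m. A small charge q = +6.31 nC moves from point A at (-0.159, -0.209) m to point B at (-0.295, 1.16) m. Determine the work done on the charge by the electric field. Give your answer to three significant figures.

6.87×10⁻⁷ J

The work done by the electric force is W_field = −ΔU = −q(V_B − V_A) = q(V_A − V_B).
At A: distances to the source charges are 0.438 m, 0.741 m; V_A = Σ kqᵢ/rᵢ = 252 V.
At B: distances to the source charges are 1.74 m, 0.783 m; V_B = Σ kqᵢ/rᵢ = 144 V.
ΔV = V_B − V_A = -109 V.
W_field = −qΔV = −(6.31×10⁻⁹ C)(-109 V) = 6.87×10⁻⁷ J.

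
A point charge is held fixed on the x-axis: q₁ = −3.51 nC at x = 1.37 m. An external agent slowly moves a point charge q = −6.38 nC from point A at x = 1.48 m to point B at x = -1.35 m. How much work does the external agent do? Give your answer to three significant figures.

For quasistatic motion the external work equals the change in potential energy: W_ext = qΔV = q(V_B − V_A).
At A: distance to the source charge is 0.110 m; V_A = kq₁/r = -287 V.
At B: distance to the source charge is 2.72 m; V_B = kq₁/r = -11.6 V.
ΔV = V_B − V_A = 275 V.
W_ext = qΔV = (-6.38×10⁻⁹ C)(275 V) = -1.76×10⁻⁶ J.

-1.76×10⁻⁶ J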